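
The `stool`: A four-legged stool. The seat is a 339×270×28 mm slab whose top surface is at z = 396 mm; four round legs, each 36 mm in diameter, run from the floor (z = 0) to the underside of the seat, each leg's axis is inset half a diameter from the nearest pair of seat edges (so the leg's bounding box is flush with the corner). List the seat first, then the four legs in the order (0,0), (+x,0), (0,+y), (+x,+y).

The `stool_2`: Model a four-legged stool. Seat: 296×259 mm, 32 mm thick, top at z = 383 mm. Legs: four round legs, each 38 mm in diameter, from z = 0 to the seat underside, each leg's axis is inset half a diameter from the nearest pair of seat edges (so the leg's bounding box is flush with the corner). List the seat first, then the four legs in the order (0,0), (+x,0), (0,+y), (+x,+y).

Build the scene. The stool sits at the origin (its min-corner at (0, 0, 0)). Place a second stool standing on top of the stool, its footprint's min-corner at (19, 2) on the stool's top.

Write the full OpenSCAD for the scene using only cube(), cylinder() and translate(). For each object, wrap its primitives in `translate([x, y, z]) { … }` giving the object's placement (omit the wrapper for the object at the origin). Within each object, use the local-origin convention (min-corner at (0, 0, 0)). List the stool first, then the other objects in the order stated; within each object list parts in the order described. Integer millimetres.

translate([0, 0, 368]) cube([339, 270, 28]);
translate([18, 18, 0]) cylinder(h = 368, r = 18);
translate([321, 18, 0]) cylinder(h = 368, r = 18);
translate([18, 252, 0]) cylinder(h = 368, r = 18);
translate([321, 252, 0]) cylinder(h = 368, r = 18);
translate([19, 2, 396]) {
  translate([0, 0, 351]) cube([296, 259, 32]);
  translate([19, 19, 0]) cylinder(h = 351, r = 19);
  translate([277, 19, 0]) cylinder(h = 351, r = 19);
  translate([19, 240, 0]) cylinder(h = 351, r = 19);
  translate([277, 240, 0]) cylinder(h = 351, r = 19);
}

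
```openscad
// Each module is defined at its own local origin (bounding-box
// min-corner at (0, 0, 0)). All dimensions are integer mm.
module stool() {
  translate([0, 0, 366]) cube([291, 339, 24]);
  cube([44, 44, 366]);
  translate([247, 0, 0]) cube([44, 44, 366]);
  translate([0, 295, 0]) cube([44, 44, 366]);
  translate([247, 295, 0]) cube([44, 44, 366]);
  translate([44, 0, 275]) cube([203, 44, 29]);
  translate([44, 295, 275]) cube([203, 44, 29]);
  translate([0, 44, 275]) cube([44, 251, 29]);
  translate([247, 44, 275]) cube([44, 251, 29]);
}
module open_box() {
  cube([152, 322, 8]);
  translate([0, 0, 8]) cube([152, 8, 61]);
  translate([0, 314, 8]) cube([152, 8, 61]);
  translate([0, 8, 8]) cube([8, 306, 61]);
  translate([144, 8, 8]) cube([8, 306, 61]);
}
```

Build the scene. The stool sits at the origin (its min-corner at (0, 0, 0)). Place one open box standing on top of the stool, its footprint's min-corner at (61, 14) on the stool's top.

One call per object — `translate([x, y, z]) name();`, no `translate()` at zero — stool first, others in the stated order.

stool();
translate([61, 14, 390]) open_box();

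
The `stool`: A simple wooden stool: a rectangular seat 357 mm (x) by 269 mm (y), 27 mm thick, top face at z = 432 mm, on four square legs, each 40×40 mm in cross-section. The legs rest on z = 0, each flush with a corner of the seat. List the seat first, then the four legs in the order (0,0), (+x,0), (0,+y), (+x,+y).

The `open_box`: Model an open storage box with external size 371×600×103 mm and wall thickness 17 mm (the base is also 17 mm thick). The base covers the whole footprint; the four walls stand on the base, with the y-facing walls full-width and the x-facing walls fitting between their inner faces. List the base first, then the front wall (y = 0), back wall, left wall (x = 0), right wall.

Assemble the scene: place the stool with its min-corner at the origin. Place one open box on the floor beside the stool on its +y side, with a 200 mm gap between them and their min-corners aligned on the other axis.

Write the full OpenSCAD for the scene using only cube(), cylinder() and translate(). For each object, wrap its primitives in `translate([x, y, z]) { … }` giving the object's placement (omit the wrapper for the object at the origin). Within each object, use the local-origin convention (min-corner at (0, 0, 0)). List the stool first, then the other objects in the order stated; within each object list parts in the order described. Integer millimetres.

translate([0, 0, 405]) cube([357, 269, 27]);
cube([40, 40, 405]);
translate([317, 0, 0]) cube([40, 40, 405]);
translate([0, 229, 0]) cube([40, 40, 405]);
translate([317, 229, 0]) cube([40, 40, 405]);
translate([0, 469, 0]) {
  cube([371, 600, 17]);
  translate([0, 0, 17]) cube([371, 17, 86]);
  translate([0, 583, 17]) cube([371, 17, 86]);
  translate([0, 17, 17]) cube([17, 566, 86]);
  translate([354, 17, 17]) cube([17, 566, 86]);
}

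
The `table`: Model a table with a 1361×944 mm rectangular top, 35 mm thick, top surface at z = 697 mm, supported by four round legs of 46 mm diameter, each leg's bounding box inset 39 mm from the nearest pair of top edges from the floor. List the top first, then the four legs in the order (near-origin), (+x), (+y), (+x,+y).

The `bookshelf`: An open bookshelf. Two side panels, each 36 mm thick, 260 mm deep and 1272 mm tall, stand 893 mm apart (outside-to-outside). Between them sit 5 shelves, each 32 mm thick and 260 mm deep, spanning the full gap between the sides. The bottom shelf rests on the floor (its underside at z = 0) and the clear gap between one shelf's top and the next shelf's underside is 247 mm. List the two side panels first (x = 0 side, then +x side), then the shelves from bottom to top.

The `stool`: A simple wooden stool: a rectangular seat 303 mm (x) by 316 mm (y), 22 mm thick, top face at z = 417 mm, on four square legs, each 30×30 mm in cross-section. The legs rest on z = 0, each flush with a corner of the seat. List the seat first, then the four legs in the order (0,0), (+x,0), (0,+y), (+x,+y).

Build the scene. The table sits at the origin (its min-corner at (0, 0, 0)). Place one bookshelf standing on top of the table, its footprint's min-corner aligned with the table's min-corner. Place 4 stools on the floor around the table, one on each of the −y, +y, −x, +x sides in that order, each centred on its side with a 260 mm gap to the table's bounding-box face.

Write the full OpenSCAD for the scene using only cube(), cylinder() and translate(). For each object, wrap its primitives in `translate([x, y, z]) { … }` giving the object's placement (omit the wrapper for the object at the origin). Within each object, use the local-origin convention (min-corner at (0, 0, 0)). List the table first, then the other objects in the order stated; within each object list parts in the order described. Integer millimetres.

translate([0, 0, 662]) cube([1361, 944, 35]);
translate([62, 62, 0]) cylinder(h = 662, r = 23);
translate([1299, 62, 0]) cylinder(h = 662, r = 23);
translate([62, 882, 0]) cylinder(h = 662, r = 23);
translate([1299, 882, 0]) cylinder(h = 662, r = 23);
translate([0, 0, 697]) {
  cube([36, 260, 1272]);
  translate([857, 0, 0]) cube([36, 260, 1272]);
  translate([36, 0, 0]) cube([821, 260, 32]);
  translate([36, 0, 279]) cube([821, 260, 32]);
  translate([36, 0, 558]) cube([821, 260, 32]);
  translate([36, 0, 837]) cube([821, 260, 32]);
  translate([36, 0, 1116]) cube([821, 260, 32]);
}
translate([529, -576, 0]) {
  translate([0, 0, 395]) cube([303, 316, 22]);
  cube([30, 30, 395]);
  translate([273, 0, 0]) cube([30, 30, 395]);
  translate([0, 286, 0]) cube([30, 30, 395]);
  translate([273, 286, 0]) cube([30, 30, 395]);
}
translate([529, 1204, 0]) {
  translate([0, 0, 395]) cube([303, 316, 22]);
  cube([30, 30, 395]);
  translate([273, 0, 0]) cube([30, 30, 395]);
  translate([0, 286, 0]) cube([30, 30, 395]);
  translate([273, 286, 0]) cube([30, 30, 395]);
}
translate([-563, 314, 0]) {
  translate([0, 0, 395]) cube([303, 316, 22]);
  cube([30, 30, 395]);
  translate([273, 0, 0]) cube([30, 30, 395]);
  translate([0, 286, 0]) cube([30, 30, 395]);
  translate([273, 286, 0]) cube([30, 30, 395]);
}
translate([1621, 314, 0]) {
  translate([0, 0, 395]) cube([303, 316, 22]);
  cube([30, 30, 395]);
  translate([273, 0, 0]) cube([30, 30, 395]);
  translate([0, 286, 0]) cube([30, 30, 395]);
  translate([273, 286, 0]) cube([30, 30, 395]);
}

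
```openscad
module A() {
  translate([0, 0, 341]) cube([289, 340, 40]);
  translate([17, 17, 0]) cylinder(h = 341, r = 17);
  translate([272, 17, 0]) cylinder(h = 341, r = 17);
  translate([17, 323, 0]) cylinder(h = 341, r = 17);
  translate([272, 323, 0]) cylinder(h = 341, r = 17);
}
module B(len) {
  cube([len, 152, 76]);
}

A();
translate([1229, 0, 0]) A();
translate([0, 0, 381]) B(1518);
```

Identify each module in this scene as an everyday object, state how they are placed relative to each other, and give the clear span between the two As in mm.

Second stool starts at x = 1229; first ends at x = 289; clear span = 1229 − 289 = 940 mm.

A is a stool. B is a beam. A beam spans the tops of two stools. The clear span between the two stools is 940 mm.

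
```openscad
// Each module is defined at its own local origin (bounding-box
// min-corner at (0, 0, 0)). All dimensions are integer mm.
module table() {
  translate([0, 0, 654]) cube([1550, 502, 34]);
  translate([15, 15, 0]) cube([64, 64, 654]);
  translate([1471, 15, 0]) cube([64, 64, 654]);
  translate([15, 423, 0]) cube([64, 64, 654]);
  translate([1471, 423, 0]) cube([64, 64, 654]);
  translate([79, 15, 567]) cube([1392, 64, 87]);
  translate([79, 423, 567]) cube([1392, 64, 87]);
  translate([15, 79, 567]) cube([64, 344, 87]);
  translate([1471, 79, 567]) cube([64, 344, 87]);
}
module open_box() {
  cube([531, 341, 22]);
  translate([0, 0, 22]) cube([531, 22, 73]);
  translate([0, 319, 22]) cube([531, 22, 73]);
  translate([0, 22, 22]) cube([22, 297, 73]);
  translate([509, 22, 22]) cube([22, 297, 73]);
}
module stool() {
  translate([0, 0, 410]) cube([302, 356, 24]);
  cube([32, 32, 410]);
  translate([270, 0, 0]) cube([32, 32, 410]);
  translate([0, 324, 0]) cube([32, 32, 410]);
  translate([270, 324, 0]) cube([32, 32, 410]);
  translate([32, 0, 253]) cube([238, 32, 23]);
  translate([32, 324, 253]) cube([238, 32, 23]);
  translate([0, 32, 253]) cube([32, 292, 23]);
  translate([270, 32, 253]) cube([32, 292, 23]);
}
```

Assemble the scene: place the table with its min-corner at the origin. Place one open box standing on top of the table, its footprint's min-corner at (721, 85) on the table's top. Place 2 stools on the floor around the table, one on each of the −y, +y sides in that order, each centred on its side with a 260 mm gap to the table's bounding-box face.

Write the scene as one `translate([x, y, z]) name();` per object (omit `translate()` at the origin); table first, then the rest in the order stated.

table();
translate([721, 85, 688]) open_box();
translate([624, -616, 0]) stool();
translate([624, 762, 0]) stool();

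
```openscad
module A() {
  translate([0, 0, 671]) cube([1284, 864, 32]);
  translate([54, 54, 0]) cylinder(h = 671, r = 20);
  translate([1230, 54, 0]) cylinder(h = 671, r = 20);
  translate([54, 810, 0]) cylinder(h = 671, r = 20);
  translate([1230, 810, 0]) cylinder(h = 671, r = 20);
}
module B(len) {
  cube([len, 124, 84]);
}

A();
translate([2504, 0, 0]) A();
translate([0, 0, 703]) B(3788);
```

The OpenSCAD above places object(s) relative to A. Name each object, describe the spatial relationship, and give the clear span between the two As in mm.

Second table starts at x = 2504; first ends at x = 1284; clear span = 2504 − 1284 = 1220 mm.

A is a table. B is a beam. A beam spans the tops of two tables. The clear span between the two tables is 1220 mm.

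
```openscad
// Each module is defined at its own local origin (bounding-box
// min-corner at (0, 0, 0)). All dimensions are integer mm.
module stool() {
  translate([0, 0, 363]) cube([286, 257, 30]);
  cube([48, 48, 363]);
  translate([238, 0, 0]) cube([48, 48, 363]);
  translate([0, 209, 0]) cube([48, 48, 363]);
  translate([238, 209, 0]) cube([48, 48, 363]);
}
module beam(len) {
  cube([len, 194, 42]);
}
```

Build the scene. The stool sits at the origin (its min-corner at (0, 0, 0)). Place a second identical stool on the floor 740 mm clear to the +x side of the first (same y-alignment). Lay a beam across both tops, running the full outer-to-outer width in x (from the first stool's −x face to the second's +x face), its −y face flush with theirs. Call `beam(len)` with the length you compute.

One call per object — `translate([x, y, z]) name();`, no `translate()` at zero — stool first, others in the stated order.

stool();
translate([1026, 0, 0]) stool();
translate([0, 0, 393]) beam(1312);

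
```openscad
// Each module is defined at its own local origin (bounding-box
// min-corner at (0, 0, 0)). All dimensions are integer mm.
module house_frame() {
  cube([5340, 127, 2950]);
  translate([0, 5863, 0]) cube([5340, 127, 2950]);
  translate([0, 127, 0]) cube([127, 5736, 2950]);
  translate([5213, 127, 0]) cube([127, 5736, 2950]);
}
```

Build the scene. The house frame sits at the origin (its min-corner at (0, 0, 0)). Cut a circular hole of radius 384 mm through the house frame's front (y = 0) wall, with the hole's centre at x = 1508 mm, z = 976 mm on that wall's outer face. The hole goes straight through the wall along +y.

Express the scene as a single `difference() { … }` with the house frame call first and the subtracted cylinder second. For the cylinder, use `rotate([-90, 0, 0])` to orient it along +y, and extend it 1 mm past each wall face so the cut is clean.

difference() {
  house_frame();
  translate([1508, -1, 976]) rotate([-90, 0, 0]) cylinder(h = 129, r = 384);
}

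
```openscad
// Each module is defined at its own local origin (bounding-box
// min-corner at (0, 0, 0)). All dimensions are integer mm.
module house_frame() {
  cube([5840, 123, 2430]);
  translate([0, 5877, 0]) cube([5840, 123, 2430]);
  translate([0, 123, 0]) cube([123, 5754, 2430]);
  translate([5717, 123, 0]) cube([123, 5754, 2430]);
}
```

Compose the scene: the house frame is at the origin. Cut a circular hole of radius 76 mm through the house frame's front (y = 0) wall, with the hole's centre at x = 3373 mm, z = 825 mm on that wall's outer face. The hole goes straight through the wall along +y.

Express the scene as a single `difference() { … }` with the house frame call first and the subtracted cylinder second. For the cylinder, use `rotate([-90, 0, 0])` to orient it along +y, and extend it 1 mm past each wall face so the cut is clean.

difference() {
  house_frame();
  translate([3373, -1, 825]) rotate([-90, 0, 0]) cylinder(h = 125, r = 76);
}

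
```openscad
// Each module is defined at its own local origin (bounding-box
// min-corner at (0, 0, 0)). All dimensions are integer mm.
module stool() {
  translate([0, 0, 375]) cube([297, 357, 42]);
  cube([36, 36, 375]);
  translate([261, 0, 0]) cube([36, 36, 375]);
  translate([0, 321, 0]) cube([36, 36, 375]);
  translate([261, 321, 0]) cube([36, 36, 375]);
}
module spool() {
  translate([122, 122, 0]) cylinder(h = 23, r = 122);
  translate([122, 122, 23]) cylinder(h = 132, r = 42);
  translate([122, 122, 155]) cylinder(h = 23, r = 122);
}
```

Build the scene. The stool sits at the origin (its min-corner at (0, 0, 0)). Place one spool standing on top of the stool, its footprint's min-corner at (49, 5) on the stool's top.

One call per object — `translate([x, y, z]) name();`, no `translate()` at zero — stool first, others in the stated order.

stool();
translate([49, 5, 417]) spool();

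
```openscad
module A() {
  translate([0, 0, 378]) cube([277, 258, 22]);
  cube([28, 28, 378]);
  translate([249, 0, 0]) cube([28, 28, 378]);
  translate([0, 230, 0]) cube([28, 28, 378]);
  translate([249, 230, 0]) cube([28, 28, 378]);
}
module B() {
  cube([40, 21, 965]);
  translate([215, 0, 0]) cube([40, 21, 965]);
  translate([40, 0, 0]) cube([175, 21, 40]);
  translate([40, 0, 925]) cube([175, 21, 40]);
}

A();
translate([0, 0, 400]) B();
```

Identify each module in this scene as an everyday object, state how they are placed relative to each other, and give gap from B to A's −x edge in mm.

The picture frame's min-x is at 0; the stool's min-x is 0; gap = 0 mm.

A is a stool. B is a picture frame. The picture frame is on top of the stool. The gap from the picture frame to the stool's −x edge is 0 mm.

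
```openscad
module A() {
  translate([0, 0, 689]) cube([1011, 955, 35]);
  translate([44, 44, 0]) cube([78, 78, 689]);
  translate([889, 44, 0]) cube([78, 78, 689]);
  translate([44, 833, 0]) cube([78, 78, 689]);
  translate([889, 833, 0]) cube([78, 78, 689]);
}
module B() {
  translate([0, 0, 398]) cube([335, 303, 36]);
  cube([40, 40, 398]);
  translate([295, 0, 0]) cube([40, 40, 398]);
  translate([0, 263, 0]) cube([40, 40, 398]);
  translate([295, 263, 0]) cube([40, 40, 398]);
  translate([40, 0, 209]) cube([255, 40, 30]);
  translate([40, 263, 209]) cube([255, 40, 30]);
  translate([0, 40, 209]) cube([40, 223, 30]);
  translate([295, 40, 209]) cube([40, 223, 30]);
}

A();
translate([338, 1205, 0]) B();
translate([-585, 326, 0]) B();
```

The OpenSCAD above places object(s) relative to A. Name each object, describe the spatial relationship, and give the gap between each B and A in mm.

Each stool's nearest face is 250 mm from the table's bounding box.

A is a table. B is a stool. Two stools sit around the table at the +y, −x sides. The gap between each stool and the table is 250 mm.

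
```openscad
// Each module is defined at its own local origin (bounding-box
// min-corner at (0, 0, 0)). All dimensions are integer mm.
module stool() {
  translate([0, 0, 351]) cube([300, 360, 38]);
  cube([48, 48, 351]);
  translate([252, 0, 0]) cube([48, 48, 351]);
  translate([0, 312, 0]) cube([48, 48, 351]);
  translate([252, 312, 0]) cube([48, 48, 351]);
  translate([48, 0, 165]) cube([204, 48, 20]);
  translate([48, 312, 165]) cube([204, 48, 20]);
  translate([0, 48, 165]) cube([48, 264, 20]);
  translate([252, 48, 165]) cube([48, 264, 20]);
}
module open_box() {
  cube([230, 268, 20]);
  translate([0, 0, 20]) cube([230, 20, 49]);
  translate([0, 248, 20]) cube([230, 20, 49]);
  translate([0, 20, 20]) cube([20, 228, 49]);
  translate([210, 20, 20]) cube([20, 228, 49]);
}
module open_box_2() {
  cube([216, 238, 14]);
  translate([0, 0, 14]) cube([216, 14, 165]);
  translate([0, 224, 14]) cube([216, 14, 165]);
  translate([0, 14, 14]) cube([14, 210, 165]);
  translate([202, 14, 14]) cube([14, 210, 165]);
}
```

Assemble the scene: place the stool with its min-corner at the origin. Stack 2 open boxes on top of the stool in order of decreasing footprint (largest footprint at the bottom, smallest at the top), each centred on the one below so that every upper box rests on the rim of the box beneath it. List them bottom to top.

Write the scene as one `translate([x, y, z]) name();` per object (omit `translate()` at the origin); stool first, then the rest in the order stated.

stool();
translate([35, 46, 389]) open_box();
translate([42, 61, 458]) open_box_2();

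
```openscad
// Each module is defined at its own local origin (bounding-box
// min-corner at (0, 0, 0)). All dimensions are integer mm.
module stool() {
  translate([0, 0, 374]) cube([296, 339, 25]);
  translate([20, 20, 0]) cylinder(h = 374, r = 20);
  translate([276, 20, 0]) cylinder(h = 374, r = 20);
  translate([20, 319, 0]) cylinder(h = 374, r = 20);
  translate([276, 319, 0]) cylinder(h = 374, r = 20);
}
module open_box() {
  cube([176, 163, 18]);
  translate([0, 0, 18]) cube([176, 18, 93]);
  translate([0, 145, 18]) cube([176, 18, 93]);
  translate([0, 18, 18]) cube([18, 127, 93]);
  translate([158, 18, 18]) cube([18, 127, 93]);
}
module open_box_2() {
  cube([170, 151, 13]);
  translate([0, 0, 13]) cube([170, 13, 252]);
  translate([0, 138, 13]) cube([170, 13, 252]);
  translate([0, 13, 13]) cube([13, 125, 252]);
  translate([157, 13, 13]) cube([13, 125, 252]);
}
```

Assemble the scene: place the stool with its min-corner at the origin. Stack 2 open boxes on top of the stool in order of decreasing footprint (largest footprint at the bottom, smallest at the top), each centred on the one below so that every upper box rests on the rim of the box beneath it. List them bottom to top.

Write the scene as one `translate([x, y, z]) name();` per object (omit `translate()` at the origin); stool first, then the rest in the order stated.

stool();
translate([60, 88, 399]) open_box();
translate([63, 94, 510]) open_box_2();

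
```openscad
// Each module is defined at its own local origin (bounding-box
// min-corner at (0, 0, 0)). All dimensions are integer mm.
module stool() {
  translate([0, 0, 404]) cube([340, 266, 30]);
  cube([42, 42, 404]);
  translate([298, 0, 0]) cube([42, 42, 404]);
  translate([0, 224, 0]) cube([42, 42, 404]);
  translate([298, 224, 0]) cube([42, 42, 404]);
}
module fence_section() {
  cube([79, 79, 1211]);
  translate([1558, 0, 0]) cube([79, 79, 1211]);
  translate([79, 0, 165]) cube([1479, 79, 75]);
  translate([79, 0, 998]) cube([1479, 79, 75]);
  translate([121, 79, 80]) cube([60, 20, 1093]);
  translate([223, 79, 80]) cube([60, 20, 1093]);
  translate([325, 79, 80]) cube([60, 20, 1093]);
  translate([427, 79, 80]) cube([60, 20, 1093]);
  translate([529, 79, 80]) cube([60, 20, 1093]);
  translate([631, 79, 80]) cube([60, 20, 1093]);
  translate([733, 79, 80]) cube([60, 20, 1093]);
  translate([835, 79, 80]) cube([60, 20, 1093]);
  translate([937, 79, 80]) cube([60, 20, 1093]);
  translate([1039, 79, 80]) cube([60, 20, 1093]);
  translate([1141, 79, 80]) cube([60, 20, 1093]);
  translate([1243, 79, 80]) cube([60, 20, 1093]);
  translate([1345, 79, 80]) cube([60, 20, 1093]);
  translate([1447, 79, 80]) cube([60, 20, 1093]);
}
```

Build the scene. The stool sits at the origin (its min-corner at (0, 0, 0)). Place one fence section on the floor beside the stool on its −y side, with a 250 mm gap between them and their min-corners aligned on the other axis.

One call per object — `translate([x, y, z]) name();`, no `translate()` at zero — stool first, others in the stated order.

stool();
translate([0, -349, 0]) fence_section();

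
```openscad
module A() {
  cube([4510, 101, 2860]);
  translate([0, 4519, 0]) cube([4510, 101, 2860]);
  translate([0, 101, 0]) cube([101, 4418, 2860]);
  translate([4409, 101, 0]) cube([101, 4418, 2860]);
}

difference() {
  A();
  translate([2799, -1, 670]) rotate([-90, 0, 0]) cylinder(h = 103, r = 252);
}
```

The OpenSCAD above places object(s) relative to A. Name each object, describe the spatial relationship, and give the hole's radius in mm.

A is a house frame. The house frame has a circular hole through its front wall. The hole's radius is 252 mm.

The subtracted cylinder has r = 252 mm.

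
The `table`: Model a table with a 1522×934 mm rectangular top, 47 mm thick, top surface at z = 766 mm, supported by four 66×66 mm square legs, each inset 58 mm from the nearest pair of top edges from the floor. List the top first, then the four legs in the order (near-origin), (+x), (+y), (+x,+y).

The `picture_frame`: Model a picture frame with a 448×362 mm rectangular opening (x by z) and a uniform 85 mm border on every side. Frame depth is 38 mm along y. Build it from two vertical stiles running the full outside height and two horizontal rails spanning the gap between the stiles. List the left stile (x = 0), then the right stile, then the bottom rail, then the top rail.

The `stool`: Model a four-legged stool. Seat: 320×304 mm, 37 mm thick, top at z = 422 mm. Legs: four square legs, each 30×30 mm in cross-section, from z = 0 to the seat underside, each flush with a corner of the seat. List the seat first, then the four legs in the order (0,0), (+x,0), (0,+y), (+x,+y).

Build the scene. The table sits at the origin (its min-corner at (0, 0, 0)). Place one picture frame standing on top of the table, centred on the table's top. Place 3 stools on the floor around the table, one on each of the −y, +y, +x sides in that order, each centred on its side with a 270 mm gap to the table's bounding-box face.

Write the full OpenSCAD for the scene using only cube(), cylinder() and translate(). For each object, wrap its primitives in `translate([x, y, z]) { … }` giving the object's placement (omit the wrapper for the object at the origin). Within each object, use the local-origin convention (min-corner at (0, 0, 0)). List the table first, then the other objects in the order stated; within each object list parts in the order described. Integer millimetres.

translate([0, 0, 719]) cube([1522, 934, 47]);
translate([58, 58, 0]) cube([66, 66, 719]);
translate([1398, 58, 0]) cube([66, 66, 719]);
translate([58, 810, 0]) cube([66, 66, 719]);
translate([1398, 810, 0]) cube([66, 66, 719]);
translate([452, 448, 766]) {
  cube([85, 38, 532]);
  translate([533, 0, 0]) cube([85, 38, 532]);
  translate([85, 0, 0]) cube([448, 38, 85]);
  translate([85, 0, 447]) cube([448, 38, 85]);
}
translate([601, -574, 0]) {
  translate([0, 0, 385]) cube([320, 304, 37]);
  cube([30, 30, 385]);
  translate([290, 0, 0]) cube([30, 30, 385]);
  translate([0, 274, 0]) cube([30, 30, 385]);
  translate([290, 274, 0]) cube([30, 30, 385]);
}
translate([601, 1204, 0]) {
  translate([0, 0, 385]) cube([320, 304, 37]);
  cube([30, 30, 385]);
  translate([290, 0, 0]) cube([30, 30, 385]);
  translate([0, 274, 0]) cube([30, 30, 385]);
  translate([290, 274, 0]) cube([30, 30, 385]);
}
translate([1792, 315, 0]) {
  translate([0, 0, 385]) cube([320, 304, 37]);
  cube([30, 30, 385]);
  translate([290, 0, 0]) cube([30, 30, 385]);
  translate([0, 274, 0]) cube([30, 30, 385]);
  translate([290, 274, 0]) cube([30, 30, 385]);
}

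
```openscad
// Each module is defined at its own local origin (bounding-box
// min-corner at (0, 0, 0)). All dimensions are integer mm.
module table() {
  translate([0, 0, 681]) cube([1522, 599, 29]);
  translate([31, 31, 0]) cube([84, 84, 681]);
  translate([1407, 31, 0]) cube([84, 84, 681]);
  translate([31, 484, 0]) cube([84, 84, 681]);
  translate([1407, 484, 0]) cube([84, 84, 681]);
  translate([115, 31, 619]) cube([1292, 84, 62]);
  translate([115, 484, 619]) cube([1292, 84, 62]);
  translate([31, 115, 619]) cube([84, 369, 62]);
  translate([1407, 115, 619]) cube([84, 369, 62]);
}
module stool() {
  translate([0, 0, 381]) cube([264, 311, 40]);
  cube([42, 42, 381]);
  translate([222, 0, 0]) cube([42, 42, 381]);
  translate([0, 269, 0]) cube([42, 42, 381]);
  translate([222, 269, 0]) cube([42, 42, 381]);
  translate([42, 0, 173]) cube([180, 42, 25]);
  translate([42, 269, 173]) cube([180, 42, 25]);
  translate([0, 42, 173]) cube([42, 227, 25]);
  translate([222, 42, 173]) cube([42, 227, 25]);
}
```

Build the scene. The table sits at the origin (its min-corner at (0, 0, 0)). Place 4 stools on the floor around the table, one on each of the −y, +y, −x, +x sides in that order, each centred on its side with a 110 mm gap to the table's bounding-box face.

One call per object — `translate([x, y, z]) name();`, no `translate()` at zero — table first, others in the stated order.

table();
translate([629, -421, 0]) stool();
translate([629, 709, 0]) stool();
translate([-374, 144, 0]) stool();
translate([1632, 144, 0]) stool();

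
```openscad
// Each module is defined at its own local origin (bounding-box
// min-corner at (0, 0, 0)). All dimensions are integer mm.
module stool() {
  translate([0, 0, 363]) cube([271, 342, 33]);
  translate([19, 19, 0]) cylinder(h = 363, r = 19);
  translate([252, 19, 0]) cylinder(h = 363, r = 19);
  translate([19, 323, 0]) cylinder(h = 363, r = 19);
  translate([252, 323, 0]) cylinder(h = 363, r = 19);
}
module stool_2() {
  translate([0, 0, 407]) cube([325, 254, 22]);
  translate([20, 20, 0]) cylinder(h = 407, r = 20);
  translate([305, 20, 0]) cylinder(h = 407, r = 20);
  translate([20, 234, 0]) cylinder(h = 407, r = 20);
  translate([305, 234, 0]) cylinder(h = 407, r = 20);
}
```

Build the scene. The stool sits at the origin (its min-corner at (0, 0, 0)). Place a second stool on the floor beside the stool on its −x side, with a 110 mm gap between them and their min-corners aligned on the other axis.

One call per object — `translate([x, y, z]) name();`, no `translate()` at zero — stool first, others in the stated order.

stool();
translate([-435, 0, 0]) stool_2();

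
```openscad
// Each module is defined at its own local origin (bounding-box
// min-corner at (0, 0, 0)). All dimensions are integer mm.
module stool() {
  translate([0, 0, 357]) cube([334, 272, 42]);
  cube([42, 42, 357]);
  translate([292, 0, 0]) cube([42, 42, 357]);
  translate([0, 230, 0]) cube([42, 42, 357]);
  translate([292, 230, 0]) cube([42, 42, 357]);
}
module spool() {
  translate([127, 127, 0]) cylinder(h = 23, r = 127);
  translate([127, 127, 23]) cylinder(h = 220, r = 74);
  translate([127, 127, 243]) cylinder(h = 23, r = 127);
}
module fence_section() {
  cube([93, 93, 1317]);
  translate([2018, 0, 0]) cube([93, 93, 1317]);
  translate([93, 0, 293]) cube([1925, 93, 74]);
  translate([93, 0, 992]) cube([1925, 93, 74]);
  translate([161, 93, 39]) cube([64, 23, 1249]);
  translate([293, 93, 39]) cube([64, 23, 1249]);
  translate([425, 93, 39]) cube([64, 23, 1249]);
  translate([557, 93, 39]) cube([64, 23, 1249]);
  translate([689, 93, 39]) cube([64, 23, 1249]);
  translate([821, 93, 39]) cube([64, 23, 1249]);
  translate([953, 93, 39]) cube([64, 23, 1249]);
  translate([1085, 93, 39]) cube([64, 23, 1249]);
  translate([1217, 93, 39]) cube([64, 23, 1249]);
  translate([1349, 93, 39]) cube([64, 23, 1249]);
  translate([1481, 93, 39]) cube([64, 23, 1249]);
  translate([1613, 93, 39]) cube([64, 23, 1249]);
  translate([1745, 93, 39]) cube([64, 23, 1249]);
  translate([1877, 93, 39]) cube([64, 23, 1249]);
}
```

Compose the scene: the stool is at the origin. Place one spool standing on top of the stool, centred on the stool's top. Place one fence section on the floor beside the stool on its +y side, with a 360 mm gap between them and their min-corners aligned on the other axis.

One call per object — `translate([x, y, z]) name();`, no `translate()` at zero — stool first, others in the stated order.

stool();
translate([40, 9, 399]) spool();
translate([0, 632, 0]) fence_section();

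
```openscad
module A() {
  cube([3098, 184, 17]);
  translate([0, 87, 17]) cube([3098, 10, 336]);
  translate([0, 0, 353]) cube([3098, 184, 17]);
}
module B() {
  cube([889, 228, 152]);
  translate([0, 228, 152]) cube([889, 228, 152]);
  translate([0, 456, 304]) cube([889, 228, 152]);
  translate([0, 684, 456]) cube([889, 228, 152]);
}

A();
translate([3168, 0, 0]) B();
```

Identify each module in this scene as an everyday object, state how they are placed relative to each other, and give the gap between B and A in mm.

A is an I-beam. B is a staircase. The staircase is on the floor beside the I-beam on its +x side. The gap between the staircase and the I-beam is 70 mm.

The staircase's nearest face is 70 mm from the I-beam's +x face.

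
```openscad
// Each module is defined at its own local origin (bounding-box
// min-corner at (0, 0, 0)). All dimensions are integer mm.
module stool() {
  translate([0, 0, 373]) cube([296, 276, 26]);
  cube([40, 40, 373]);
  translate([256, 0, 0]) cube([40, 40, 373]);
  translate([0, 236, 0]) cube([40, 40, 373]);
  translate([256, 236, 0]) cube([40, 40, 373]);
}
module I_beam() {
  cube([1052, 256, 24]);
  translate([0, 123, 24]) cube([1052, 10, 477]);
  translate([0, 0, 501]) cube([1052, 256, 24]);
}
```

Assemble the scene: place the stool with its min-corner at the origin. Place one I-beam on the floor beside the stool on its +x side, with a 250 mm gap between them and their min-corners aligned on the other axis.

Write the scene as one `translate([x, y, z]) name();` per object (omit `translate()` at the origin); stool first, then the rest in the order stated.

stool();
translate([546, 0, 0]) I_beam();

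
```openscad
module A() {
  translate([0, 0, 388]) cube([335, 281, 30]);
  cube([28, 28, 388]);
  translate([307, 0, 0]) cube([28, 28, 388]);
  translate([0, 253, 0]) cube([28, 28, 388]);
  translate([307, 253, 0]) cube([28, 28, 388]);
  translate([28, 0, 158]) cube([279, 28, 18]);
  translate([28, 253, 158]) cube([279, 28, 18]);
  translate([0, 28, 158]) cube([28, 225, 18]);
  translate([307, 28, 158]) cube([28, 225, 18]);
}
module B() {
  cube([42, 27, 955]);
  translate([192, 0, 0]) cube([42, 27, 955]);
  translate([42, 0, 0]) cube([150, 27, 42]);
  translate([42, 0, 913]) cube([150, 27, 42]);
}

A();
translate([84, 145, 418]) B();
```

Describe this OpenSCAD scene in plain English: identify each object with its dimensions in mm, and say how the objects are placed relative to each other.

A is a simple wooden stool: a rectangular seat 335 mm (x) by 281 mm (y), 30 mm thick, top face at z = 418 mm, on four square legs, each 28×28 mm in cross-section. The legs rest on z = 0, each flush with a corner of the seat. Four stretchers, 28 mm wide and 18 mm tall, connect adjacent legs with their undersides at z = 158 mm, each running between the inner faces of the legs it joins and aligned with the legs' outer faces on the other axis.

B is a rectangular picture frame lying in the x–z plane (depth along y). The opening is 150 mm wide (x) by 871 mm tall (z), surrounded by a border 42 mm wide on all four sides. The frame is 27 mm deep and is made of two full-height vertical stiles with two horizontal rails fitted between them.

The picture frame is on top of the stool.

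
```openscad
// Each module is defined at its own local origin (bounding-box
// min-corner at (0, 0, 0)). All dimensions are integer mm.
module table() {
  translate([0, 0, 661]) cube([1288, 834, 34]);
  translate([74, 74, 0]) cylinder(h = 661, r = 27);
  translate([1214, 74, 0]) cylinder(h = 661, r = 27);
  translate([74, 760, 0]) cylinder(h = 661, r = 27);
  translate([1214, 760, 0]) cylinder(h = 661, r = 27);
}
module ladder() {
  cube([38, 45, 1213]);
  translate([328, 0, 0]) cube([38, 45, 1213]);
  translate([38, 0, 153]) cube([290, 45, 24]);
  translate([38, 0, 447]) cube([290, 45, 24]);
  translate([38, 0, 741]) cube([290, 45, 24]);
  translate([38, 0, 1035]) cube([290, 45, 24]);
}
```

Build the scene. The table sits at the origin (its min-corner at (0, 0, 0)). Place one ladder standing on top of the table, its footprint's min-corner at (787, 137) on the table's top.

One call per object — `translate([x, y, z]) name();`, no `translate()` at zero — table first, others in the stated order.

table();
translate([787, 137, 695]) ladder();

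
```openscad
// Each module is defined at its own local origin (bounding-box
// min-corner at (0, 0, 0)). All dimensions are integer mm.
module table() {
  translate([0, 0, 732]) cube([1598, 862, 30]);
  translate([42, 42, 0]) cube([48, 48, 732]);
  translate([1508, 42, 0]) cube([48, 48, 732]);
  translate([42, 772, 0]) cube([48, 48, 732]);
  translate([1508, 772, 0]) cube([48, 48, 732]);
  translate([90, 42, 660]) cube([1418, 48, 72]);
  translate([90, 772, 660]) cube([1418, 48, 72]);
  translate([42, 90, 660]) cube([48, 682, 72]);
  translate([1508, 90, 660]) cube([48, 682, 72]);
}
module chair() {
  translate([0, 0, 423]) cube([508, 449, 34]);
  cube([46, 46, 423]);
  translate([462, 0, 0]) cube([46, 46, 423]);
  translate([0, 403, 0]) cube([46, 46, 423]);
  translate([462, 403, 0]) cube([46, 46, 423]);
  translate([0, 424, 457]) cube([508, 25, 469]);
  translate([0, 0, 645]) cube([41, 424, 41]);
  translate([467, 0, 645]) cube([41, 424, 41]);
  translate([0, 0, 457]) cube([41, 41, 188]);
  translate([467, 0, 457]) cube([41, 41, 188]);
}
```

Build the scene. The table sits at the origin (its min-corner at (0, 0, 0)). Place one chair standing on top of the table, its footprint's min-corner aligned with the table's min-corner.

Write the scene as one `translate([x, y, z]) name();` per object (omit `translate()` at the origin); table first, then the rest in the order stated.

table();
translate([0, 0, 762]) chair();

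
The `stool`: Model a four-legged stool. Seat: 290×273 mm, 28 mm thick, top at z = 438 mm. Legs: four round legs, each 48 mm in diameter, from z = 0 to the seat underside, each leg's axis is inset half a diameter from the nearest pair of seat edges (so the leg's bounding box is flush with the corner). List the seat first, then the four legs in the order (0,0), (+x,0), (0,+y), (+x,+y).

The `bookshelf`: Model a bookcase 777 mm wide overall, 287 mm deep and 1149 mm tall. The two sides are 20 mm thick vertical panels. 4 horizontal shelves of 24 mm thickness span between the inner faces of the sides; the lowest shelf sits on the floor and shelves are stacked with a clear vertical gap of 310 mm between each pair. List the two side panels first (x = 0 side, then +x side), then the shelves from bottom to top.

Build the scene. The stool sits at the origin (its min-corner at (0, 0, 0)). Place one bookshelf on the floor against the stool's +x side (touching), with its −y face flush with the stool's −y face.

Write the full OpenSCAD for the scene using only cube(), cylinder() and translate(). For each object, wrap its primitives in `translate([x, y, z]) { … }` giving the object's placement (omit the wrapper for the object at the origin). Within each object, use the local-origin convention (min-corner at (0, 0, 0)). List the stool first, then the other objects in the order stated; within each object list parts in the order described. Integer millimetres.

translate([0, 0, 410]) cube([290, 273, 28]);
translate([24, 24, 0]) cylinder(h = 410, r = 24);
translate([266, 24, 0]) cylinder(h = 410, r = 24);
translate([24, 249, 0]) cylinder(h = 410, r = 24);
translate([266, 249, 0]) cylinder(h = 410, r = 24);
translate([290, 0, 0]) {
  cube([20, 287, 1149]);
  translate([757, 0, 0]) cube([20, 287, 1149]);
  translate([20, 0, 0]) cube([737, 287, 24]);
  translate([20, 0, 334]) cube([737, 287, 24]);
  translate([20, 0, 668]) cube([737, 287, 24]);
  translate([20, 0, 1002]) cube([737, 287, 24]);
}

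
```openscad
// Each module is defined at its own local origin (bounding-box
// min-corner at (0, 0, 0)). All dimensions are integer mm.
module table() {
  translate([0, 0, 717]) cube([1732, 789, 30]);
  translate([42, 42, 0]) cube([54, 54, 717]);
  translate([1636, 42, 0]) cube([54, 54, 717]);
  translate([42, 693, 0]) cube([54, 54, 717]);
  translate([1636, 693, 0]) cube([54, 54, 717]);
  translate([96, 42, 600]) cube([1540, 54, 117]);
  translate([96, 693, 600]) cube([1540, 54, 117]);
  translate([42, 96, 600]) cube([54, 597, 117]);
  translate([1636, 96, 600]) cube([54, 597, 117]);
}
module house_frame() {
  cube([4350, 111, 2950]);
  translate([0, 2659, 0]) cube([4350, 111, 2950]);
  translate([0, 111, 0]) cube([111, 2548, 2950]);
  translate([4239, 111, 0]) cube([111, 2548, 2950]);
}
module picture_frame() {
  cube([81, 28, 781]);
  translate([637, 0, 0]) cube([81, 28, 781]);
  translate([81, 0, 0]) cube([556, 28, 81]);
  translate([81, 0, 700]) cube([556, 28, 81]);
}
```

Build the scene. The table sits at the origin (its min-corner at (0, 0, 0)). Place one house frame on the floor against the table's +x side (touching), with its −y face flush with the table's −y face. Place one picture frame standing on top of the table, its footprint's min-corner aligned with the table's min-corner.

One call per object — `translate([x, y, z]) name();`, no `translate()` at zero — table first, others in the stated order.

table();
translate([1732, 0, 0]) house_frame();
translate([0, 0, 747]) picture_frame();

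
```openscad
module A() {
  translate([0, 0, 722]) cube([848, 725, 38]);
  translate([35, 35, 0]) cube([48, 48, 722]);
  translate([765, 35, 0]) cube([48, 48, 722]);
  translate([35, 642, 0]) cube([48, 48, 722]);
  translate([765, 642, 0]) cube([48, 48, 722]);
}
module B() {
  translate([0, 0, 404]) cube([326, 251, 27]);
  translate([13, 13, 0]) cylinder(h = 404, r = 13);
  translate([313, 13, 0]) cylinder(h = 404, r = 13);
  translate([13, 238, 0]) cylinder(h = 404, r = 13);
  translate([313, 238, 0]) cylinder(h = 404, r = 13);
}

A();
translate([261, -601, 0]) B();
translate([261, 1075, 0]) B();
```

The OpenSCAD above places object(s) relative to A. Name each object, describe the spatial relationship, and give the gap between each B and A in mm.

A is a table. B is a stool. Two stools sit around the table at the −y, +y sides. The gap between each stool and the table is 350 mm.

Each stool's nearest face is 350 mm from the table's bounding box.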